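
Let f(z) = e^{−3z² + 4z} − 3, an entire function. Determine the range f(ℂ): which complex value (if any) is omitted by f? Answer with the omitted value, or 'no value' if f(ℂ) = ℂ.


Little Picard bounds the complement of f(ℂ) to at most one point.
The exponent g(z) = −3z² + 4z is a nonconstant polynomial, hence surjective onto ℂ. So e^{g(z)} takes every value in {e^w : w ∈ ℂ} = ℂ ∖ {0}. Adding -3 shifts the range to ℂ ∖ {-3}. f omits exactly -3.

Omitted value: -3.


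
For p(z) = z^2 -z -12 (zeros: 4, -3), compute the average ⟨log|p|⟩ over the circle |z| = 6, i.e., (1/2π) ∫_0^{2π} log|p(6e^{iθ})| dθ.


Zeros: -3, 4; r = 6.
Inside |z| < r: -3, 4. Outside (|z| ≥ r): ∅.
p(0) = -12, so log|p(0)| = log(12) = 2.4849.
Apply Jensen: I(r) = log|p(0)| + Σ_k log(r/|z_k|), summed over zeros inside |z| < r.
  log(r/|z_k|) for z_k = 4: log(6/4) = 0.4055
  log(r/|z_k|) for z_k = -3: log(6/3) = 0.6931
Sum over inside zeros: 1.0986.
I(r) = log|p(0)| + (inside sum) = 2.4849 + 1.0986 = 3.5835.
Closed form (all zeros inside, monic): I(r) = n·log(r) = 2·log(6) = 3.5835. ✓

I(r) ≈ 3.5835.


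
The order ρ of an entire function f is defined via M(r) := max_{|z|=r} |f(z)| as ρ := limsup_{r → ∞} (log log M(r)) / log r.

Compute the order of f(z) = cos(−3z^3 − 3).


Write cos(w) = (e^{iw} ± e^{−iw})/(2 or 2i), so |cos(w)| ≤ e^{|w|}. With w = −3z^3 − 3, |w| ≤ 3r^3 + 3 on |z|=r, giving M(r) ≤ e^{3r^3 + 3} and ρ ≤ 3. For the lower bound, choose z on |z|=r with -3z^3 purely imaginary of modulus 3r^3; then |cos(−3z^3 − 3)| grows like e^{3r^3}/2, so ρ ≥ 3. Hence ρ = 3.
Therefore ρ = 3.

Order ρ = 3.


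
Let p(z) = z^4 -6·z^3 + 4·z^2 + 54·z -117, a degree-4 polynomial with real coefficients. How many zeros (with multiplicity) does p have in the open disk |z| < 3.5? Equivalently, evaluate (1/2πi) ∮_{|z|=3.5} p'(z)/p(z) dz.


The zeros of p are: 3, -3, (3 + 2i), (3 - 2i).
Their magnitudes are: 3, 3, 3.606, 3.606.
Zeros with |z| < R = 3.5: 3, -3.
Count = 2.
By the argument principle, (1/2πi) ∮_{|z|=R} p'(z)/p(z) dz equals exactly this count.

Number of zeros inside |z| < 3.5: 2.


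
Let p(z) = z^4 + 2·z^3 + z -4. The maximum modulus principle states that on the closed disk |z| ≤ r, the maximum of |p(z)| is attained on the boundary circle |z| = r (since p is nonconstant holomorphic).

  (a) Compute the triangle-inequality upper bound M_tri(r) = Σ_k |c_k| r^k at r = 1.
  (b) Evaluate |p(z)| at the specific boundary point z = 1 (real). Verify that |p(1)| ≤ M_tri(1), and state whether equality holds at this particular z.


Coefficients: c_0 = -4, c_1 = 1, c_2 = 0, c_3 = 2, c_4 = 1. Radius r = 1.
Part (a). Triangle bound: M_tri(r) = Σ_k |c_k| r^k
  = |-4|·1^0 + |1|·1^1 + |0|·1^2 + |2|·1^3 + |1|·1^4
  = 4 + 1 + 0 + 2 + 1 = 8.
This bounds M(r) := max_{|z|=r} |p(z)| from above; equality holds iff all terms c_k z^k can be made to align in phase at a single z on |z|=r.
Part (b). At z = 1 (real, on the circle |z| = r):
  p(1) = (-4)·1^0 + (1)·1^1 + (0)·1^2 + (2)·1^3 + (1)·1^4 = 0.
  |p(1)| = 0.
Check: |p(1)| = 0 ≤ 8 = M_tri(1). ✓ Equality does not hold at z = 1 (the coefficients have mixed signs, so the terms do not all align in phase there).

M_tri(1) = 8; |p(1)| = 0; equality at z=1: no.


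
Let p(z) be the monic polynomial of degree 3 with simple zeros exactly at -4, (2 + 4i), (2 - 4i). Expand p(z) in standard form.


The polynomial is p(z) = ∏_{α ∈ S} (z − α), where S = {-4, (2 + 4i), (2 - 4i)}.
Expanding the product yields: p(z) = z^3 + 4·z + 80.
Note conjugate pairs combine to real quadratics: (z − (2+4i))(z − (2−4i)) = z² − 4z + 20.
The resulting polynomial has degree 3 and real coefficients as required.

p(z) = z^3 + 4·z + 80.


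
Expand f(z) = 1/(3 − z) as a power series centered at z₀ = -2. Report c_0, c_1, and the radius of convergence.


Let w = z − z₀, so z = z₀ + w.
Then 3 − z = 3 − (z₀ + w) = (3 − z₀) − w = 5 − w.
f(z) = 1/(5 − w) = (1/(5)) · 1/(1 − w/(5)) = Σ_{n≥0} w^n / (5)^(n+1).
So c_n = 1/(5)^(n+1):
  c_0 = 1/(5)^1 = 1/5.
  c_1 = 1/(5)^2 = 1/25.
The series is valid for |w/d| < 1, i.e. |z − z₀| < |d|.
Radius of convergence: R = |3 − z₀| = |5| = 5 (distance from z₀ to the singularity z = 3).

c_0 = 1/5, c_1 = 1/25; R = 5.


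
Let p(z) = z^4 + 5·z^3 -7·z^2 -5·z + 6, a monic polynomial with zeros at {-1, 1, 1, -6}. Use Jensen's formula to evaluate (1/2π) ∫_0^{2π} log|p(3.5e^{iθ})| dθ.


Zeros: -6, -1, 1, 1; r = 3.5.
Inside |z| < r: -1, 1, 1. Outside (|z| ≥ r): -6.
p(0) = 6, so log|p(0)| = log(6) = 1.7918.
Apply Jensen: I(r) = log|p(0)| + Σ_k log(r/|z_k|), summed over zeros inside |z| < r.
  log(r/|z_k|) for z_k = -1: log(3.5/1) = 1.2528
  log(r/|z_k|) for z_k = 1: log(3.5/1) = 1.2528
  log(r/|z_k|) for z_k = 1: log(3.5/1) = 1.2528
  Outside zeros (-6) contribute nothing to the Jensen sum.
Sum over inside zeros: 3.7583.
I(r) = log|p(0)| + (inside sum) = 1.7918 + 3.7583 = 5.5500.
Note: since some zeros are outside |z| ≤ r, the simplified n·log(r) form does NOT apply — only the inside zeros contribute.

I(r) ≈ 5.5500.


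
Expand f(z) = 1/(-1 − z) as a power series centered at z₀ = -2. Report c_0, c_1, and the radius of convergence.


Let w = z − z₀, so z = z₀ + w.
Then -1 − z = -1 − (z₀ + w) = (-1 − z₀) − w = 1 − w.
f(z) = 1/(1 − w) = (1/(1)) · 1/(1 − w/(1)) = Σ_{n≥0} w^n / (1)^(n+1).
So c_n = 1/(1)^(n+1):
  c_0 = 1/(1)^1 = 1.
  c_1 = 1/(1)^2 = 1.
The series is valid for |w/d| < 1, i.e. |z − z₀| < |d|.
Radius of convergence: R = |-1 − z₀| = |1| = 1 (distance from z₀ to the singularity z = -1).

c_0 = 1, c_1 = 1; R = 1.


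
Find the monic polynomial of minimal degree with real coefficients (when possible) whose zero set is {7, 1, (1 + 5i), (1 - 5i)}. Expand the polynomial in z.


The polynomial is p(z) = ∏_{α ∈ S} (z − α), where S = {7, 1, (1 + 5i), (1 - 5i)}.
Expanding the product yields: p(z) = z^4 -10·z^3 + 49·z^2 -222·z + 182.
Note conjugate pairs combine to real quadratics: (z − (1+5i))(z − (1−5i)) = z² − 2z + 26.
The resulting polynomial has degree 4 and real coefficients as required.

p(z) = z^4 -10·z^3 + 49·z^2 -222·z + 182.


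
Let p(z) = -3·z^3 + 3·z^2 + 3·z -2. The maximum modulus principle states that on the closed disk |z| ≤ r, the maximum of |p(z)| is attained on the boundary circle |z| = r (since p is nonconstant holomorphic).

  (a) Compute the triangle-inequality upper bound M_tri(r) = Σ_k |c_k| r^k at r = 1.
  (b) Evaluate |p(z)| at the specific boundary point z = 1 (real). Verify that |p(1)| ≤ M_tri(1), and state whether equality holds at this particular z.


Coefficients: c_0 = -2, c_1 = 3, c_2 = 3, c_3 = -3. Radius r = 1.
Part (a). Triangle bound: M_tri(r) = Σ_k |c_k| r^k
  = |-2|·1^0 + |3|·1^1 + |3|·1^2 + |-3|·1^3
  = 2 + 3 + 3 + 3 = 11.
This bounds M(r) := max_{|z|=r} |p(z)| from above; equality holds iff all terms c_k z^k can be made to align in phase at a single z on |z|=r.
Part (b). At z = 1 (real, on the circle |z| = r):
  p(1) = (-2)·1^0 + (3)·1^1 + (3)·1^2 + (-3)·1^3 = 1.
  |p(1)| = 1.
Check: |p(1)| = 1 ≤ 11 = M_tri(1). ✓ Equality does not hold at z = 1 (the coefficients have mixed signs, so the terms do not all align in phase there).

M_tri(1) = 11; |p(1)| = 1; equality at z=1: no.


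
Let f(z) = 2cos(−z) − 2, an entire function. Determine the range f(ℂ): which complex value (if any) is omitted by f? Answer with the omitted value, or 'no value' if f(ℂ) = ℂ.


Little Picard bounds the complement of f(ℂ) to at most one point.
cos is entire and surjective onto ℂ: for every w ∈ ℂ, cos(ζ) = w has a solution ζ ∈ ℂ (e.g., via the complex inverse arccos). With ζ = −z this gives z = ζ/(-1). Then 2·cos(−z) takes every value in 2·ℂ = ℂ, and adding -2 is a bijection of ℂ. So f is surjective and omits no value. (Note: only on the real line is cos bounded by [−1, 1].)

Omitted value: no value.


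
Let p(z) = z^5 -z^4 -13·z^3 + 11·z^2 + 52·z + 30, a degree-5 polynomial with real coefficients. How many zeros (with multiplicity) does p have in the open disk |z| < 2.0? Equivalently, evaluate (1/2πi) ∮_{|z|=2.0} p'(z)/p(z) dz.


The zeros of p are: -1, (3 + 1i), (3 - 1i), -3, -1.
Their magnitudes are: 1, 3.162, 3.162, 3, 1.
Zeros with |z| < R = 2.0: -1, -1.
Count = 2.
By the argument principle, (1/2πi) ∮_{|z|=R} p'(z)/p(z) dz equals exactly this count.

Number of zeros inside |z| < 2.0: 2.


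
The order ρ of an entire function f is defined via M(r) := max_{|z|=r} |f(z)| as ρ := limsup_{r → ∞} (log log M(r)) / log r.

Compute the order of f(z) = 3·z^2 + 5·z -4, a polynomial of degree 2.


|f(z)| ≤ Σ|c_k|·r^k = O(r^2) as r → ∞. Polynomial growth is O(e^{r^ε}) for every ε > 0 (since r^2/e^{r^ε} → 0), so ρ ≤ ε for all ε > 0, i.e. ρ = 0. Every nonconstant polynomial has order 0.
Therefore ρ = 0.

Order ρ = 0.


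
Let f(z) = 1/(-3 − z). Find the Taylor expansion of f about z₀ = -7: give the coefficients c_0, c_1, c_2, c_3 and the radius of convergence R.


Let w = z − z₀, so z = z₀ + w.
Then -3 − z = -3 − (z₀ + w) = (-3 − z₀) − w = 4 − w.
f(z) = 1/(4 − w) = (1/(4)) · 1/(1 − w/(4)) = Σ_{n≥0} w^n / (4)^(n+1).
So c_n = 1/(4)^(n+1):
  c_0 = 1/(4)^1 = 1/4.
  c_1 = 1/(4)^2 = 1/16.
  c_2 = 1/(4)^3 = 1/64.
  c_3 = 1/(4)^4 = 1/256.
The series is valid for |w/d| < 1, i.e. |z − z₀| < |d|.
Radius of convergence: R = |-3 − z₀| = |4| = 4 (distance from z₀ to the singularity z = -3).

c_0 = 1/4, c_1 = 1/16, c_2 = 1/64, c_3 = 1/256; R = 4.


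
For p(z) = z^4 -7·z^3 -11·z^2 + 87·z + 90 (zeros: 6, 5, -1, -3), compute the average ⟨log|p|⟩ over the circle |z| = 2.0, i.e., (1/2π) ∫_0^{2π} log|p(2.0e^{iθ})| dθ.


Zeros: -3, -1, 5, 6; r = 2.0.
Inside |z| < r: -1. Outside (|z| ≥ r): -3, 5, 6.
p(0) = 90, so log|p(0)| = log(90) = 4.4998.
Apply Jensen: I(r) = log|p(0)| + Σ_k log(r/|z_k|), summed over zeros inside |z| < r.
  log(r/|z_k|) for z_k = -1: log(2.0/1) = 0.6931
  Outside zeros (-3, 5, 6) contribute nothing to the Jensen sum.
Sum over inside zeros: 0.6931.
I(r) = log|p(0)| + (inside sum) = 4.4998 + 0.6931 = 5.1930.
Note: since some zeros are outside |z| ≤ r, the simplified n·log(r) form does NOT apply — only the inside zeros contribute.

I(r) ≈ 5.1930.


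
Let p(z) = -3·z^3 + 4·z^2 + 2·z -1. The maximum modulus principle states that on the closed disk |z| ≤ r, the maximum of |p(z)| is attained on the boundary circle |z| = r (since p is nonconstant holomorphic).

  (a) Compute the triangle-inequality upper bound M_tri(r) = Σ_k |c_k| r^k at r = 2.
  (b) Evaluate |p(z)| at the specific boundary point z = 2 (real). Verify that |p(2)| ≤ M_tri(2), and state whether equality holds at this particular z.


Coefficients: c_0 = -1, c_1 = 2, c_2 = 4, c_3 = -3. Radius r = 2.
Part (a). Triangle bound: M_tri(r) = Σ_k |c_k| r^k
  = |-1|·2^0 + |2|·2^1 + |4|·2^2 + |-3|·2^3
  = 1 + 4 + 16 + 24 = 45.
This bounds M(r) := max_{|z|=r} |p(z)| from above; equality holds iff all terms c_k z^k can be made to align in phase at a single z on |z|=r.
Part (b). At z = 2 (real, on the circle |z| = r):
  p(2) = (-1)·2^0 + (2)·2^1 + (4)·2^2 + (-3)·2^3 = -5.
  |p(2)| = 5.
Check: |p(2)| = 5 ≤ 45 = M_tri(2). ✓ Equality does not hold at z = 2 (the coefficients have mixed signs, so the terms do not all align in phase there).

M_tri(2) = 45; |p(2)| = 5; equality at z=2: no.


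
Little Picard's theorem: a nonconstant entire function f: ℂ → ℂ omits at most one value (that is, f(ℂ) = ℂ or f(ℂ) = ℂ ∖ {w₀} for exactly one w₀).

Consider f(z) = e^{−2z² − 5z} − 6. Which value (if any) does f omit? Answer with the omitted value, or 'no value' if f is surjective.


Little Picard bounds the complement of f(ℂ) to at most one point.
The exponent g(z) = −2z² − 5z is a nonconstant polynomial, hence surjective onto ℂ. So e^{g(z)} takes every value in {e^w : w ∈ ℂ} = ℂ ∖ {0}. Adding -6 shifts the range to ℂ ∖ {-6}. f omits exactly -6.

Omitted value: -6.


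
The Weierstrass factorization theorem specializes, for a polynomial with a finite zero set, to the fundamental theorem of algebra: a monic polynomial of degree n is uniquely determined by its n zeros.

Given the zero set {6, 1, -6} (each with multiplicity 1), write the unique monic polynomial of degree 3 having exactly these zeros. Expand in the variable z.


The polynomial is p(z) = ∏_{α ∈ S} (z − α), where S = {6, 1, -6}.
Expanding the product yields: p(z) = z^3 -z^2 -36·z + 36.
The resulting polynomial has degree 3 and real coefficients as required.

p(z) = z^3 -z^2 -36·z + 36.


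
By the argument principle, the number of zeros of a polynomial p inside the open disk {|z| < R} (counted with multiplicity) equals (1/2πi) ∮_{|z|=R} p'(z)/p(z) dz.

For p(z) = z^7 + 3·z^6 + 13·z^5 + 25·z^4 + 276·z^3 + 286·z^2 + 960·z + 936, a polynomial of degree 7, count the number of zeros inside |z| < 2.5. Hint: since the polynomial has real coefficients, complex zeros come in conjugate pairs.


The zeros of p are: (0 + 2i), (0 - 2i), (2 + 3i), (2 - 3i), (-3 + 3i), (-3 - 3i), -1.
Their magnitudes are: 2, 2, 3.606, 3.606, 4.243, 4.243, 1.
Zeros with |z| < R = 2.5: (0 + 2i), (0 - 2i), -1.
Count = 3.
By the argument principle, (1/2πi) ∮_{|z|=R} p'(z)/p(z) dz equals exactly this count.

Number of zeros inside |z| < 2.5: 3.


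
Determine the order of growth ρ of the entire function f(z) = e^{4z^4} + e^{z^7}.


Each summand is entire of order 4 and 7 respectively (as in the single-exponential case). The order of a sum is at most the max of the orders, so ρ ≤ 7. For the lower bound: on |z|=r choose arg z so that 1z^7 is real positive; then |e^{1z^7}| = e^{1r^7} while |e^{4z^4}| ≤ e^{4r^4} = o(e^{1r^7}). So |f| ≥ e^{1r^7}(1 − o(1)) and ρ ≥ 7. Hence ρ = max(4, 7) = 7.
Therefore ρ = 7.

Order ρ = 7.


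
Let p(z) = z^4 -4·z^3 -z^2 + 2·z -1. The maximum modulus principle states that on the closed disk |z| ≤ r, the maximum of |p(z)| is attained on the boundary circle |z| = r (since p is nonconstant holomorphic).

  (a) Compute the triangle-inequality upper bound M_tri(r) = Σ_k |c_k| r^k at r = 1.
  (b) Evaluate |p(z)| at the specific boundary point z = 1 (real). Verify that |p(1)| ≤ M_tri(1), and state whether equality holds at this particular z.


Coefficients: c_0 = -1, c_1 = 2, c_2 = -1, c_3 = -4, c_4 = 1. Radius r = 1.
Part (a). Triangle bound: M_tri(r) = Σ_k |c_k| r^k
  = |-1|·1^0 + |2|·1^1 + |-1|·1^2 + |-4|·1^3 + |1|·1^4
  = 1 + 2 + 1 + 4 + 1 = 9.
This bounds M(r) := max_{|z|=r} |p(z)| from above; equality holds iff all terms c_k z^k can be made to align in phase at a single z on |z|=r.
Part (b). At z = 1 (real, on the circle |z| = r):
  p(1) = (-1)·1^0 + (2)·1^1 + (-1)·1^2 + (-4)·1^3 + (1)·1^4 = -3.
  |p(1)| = 3.
Check: |p(1)| = 3 ≤ 9 = M_tri(1). ✓ Equality does not hold at z = 1 (the coefficients have mixed signs, so the terms do not all align in phase there).

M_tri(1) = 9; |p(1)| = 3; equality at z=1: no.


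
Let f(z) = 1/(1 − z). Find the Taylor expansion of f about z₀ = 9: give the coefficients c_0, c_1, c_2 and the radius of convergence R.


Let w = z − z₀, so z = z₀ + w.
Then 1 − z = 1 − (z₀ + w) = (1 − z₀) − w = -8 − w.
f(z) = 1/(-8 − w) = (1/(-8)) · 1/(1 − w/(-8)) = Σ_{n≥0} w^n / (-8)^(n+1).
So c_n = 1/(-8)^(n+1):
  c_0 = 1/(-8)^1 = -1/8.
  c_1 = 1/(-8)^2 = 1/64.
  c_2 = 1/(-8)^3 = -1/512.
The series is valid for |w/d| < 1, i.e. |z − z₀| < |d|.
Radius of convergence: R = |1 − z₀| = |-8| = 8 (distance from z₀ to the singularity z = 1).

c_0 = -1/8, c_1 = 1/64, c_2 = -1/512; R = 8.


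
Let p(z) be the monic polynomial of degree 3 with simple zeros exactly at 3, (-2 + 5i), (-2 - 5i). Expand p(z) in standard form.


The polynomial is p(z) = ∏_{α ∈ S} (z − α), where S = {3, (-2 + 5i), (-2 - 5i)}.
Expanding the product yields: p(z) = z^3 + z^2 + 17·z -87.
Note conjugate pairs combine to real quadratics: (z − (-2+5i))(z − (-2−5i)) = z² + 4z + 29.
The resulting polynomial has degree 3 and real coefficients as required.

p(z) = z^3 + z^2 + 17·z -87.


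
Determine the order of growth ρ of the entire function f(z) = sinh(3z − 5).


sinh(w) is a linear combination of e^{iw} and e^{−iw} (or e^w, e^{−w} in the hyperbolic case), so |sinh(w)| ≤ e^{|w|}. With w = 3z − 5, |w| ≤ 3|z| + 5 = 3r + 5 on |z| = r, giving M(r) ≤ e^{3r + 5}, so ρ ≤ 1. On a suitable ray (z = it for sin/cos; z = t for sinh/cosh, t real → ∞), |sinh(3z − 5)| grows like e^{3|t|}/2, so ρ ≥ 1. Hence ρ = 1.
Therefore ρ = 1.

Order ρ = 1.


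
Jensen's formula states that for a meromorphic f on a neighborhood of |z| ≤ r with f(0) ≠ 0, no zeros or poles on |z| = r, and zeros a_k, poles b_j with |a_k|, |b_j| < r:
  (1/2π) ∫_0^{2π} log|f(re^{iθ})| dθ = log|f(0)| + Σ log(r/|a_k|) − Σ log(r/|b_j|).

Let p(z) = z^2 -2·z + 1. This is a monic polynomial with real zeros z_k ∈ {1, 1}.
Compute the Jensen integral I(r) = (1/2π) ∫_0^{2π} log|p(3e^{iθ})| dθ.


Zeros: 1, 1; r = 3.
Inside |z| < r: 1, 1. Outside (|z| ≥ r): ∅.
p(0) = 1, so log|p(0)| = log(1) = 0.0000.
Apply Jensen: I(r) = log|p(0)| + Σ_k log(r/|z_k|), summed over zeros inside |z| < r.
  log(r/|z_k|) for z_k = 1: log(3/1) = 1.0986
  log(r/|z_k|) for z_k = 1: log(3/1) = 1.0986
Sum over inside zeros: 2.1972.
I(r) = log|p(0)| + (inside sum) = 0.0000 + 2.1972 = 2.1972.
Closed form (all zeros inside, monic): I(r) = n·log(r) = 2·log(3) = 2.1972. ✓

I(r) ≈ 2.1972.


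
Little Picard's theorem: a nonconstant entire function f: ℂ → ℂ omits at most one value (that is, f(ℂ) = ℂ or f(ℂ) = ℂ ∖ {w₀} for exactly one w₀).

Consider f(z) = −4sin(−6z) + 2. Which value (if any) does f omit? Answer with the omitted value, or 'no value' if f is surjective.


Little Picard bounds the complement of f(ℂ) to at most one point.
sin is entire and surjective onto ℂ: for every w ∈ ℂ, sin(ζ) = w has a solution ζ ∈ ℂ (e.g., via the complex inverse arcsin). With ζ = −6z this gives z = ζ/(-6). Then -4·sin(−6z) takes every value in -4·ℂ = ℂ, and adding 2 is a bijection of ℂ. So f is surjective and omits no value. (Note: only on the real line is sin bounded by [−1, 1].)

Omitted value: no value.


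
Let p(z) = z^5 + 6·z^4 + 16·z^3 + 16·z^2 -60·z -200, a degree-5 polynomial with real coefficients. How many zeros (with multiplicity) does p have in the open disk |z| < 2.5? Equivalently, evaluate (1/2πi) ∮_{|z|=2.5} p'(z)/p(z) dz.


The zeros of p are: 2, (-3 + 1i), (-3 - 1i), (-1 + 3i), (-1 - 3i).
Their magnitudes are: 2, 3.162, 3.162, 3.162, 3.162.
Zeros with |z| < R = 2.5: 2.
Count = 1.
By the argument principle, (1/2πi) ∮_{|z|=R} p'(z)/p(z) dz equals exactly this count.

Number of zeros inside |z| < 2.5: 1.


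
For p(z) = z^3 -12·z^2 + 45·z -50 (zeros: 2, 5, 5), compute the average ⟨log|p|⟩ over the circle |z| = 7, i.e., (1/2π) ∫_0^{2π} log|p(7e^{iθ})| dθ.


Zeros: 2, 5, 5; r = 7.
Inside |z| < r: 2, 5, 5. Outside (|z| ≥ r): ∅.
p(0) = -50, so log|p(0)| = log(50) = 3.9120.
Apply Jensen: I(r) = log|p(0)| + Σ_k log(r/|z_k|), summed over zeros inside |z| < r.
  log(r/|z_k|) for z_k = 2: log(7/2) = 1.2528
  log(r/|z_k|) for z_k = 5: log(7/5) = 0.3365
  log(r/|z_k|) for z_k = 5: log(7/5) = 0.3365
Sum over inside zeros: 1.9257.
I(r) = log|p(0)| + (inside sum) = 3.9120 + 1.9257 = 5.8377.
Closed form (all zeros inside, monic): I(r) = n·log(r) = 3·log(7) = 5.8377. ✓

I(r) ≈ 5.8377.


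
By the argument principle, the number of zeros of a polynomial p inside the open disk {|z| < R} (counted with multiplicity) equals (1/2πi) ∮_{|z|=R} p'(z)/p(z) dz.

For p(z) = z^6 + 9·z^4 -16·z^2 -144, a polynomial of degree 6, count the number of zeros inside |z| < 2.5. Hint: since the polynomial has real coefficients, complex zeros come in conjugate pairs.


The zeros of p are: 2, -2, (0 + 2i), (0 - 2i), (0 + 3i), (0 - 3i).
Their magnitudes are: 2, 2, 2, 2, 3, 3.
Zeros with |z| < R = 2.5: 2, -2, (0 + 2i), (0 - 2i).
Count = 4.
By the argument principle, (1/2πi) ∮_{|z|=R} p'(z)/p(z) dz equals exactly this count.

Number of zeros inside |z| < 2.5: 4.


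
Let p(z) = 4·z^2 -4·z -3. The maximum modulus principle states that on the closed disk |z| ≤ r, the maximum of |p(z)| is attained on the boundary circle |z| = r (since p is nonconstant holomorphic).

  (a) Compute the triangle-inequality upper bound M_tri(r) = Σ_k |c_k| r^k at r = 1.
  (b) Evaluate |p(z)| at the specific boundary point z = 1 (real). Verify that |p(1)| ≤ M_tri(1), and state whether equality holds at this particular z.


Coefficients: c_0 = -3, c_1 = -4, c_2 = 4. Radius r = 1.
Part (a). Triangle bound: M_tri(r) = Σ_k |c_k| r^k
  = |-3|·1^0 + |-4|·1^1 + |4|·1^2
  = 3 + 4 + 4 = 11.
This bounds M(r) := max_{|z|=r} |p(z)| from above; equality holds iff all terms c_k z^k can be made to align in phase at a single z on |z|=r.
Part (b). At z = 1 (real, on the circle |z| = r):
  p(1) = (-3)·1^0 + (-4)·1^1 + (4)·1^2 = -3.
  |p(1)| = 3.
Check: |p(1)| = 3 ≤ 11 = M_tri(1). ✓ Equality does not hold at z = 1 (the coefficients have mixed signs, so the terms do not all align in phase there).

M_tri(1) = 11; |p(1)| = 3; equality at z=1: no.


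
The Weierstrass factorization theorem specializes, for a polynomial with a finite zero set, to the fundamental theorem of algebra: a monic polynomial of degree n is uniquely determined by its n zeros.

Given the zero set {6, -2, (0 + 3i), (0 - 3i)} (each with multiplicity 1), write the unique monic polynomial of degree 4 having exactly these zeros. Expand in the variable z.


The polynomial is p(z) = ∏_{α ∈ S} (z − α), where S = {6, -2, (0 + 3i), (0 - 3i)}.
Expanding the product yields: p(z) = z^4 -4·z^3 -3·z^2 -36·z -108.
Note conjugate pairs combine to real quadratics: (z − (0+3i))(z − (0−3i)) = z² + 9.
The resulting polynomial has degree 4 and real coefficients as required.

p(z) = z^4 -4·z^3 -3·z^2 -36·z -108.


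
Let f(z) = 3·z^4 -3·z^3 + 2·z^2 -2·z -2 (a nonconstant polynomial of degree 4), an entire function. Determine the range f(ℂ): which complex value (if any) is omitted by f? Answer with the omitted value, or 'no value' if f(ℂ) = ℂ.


Little Picard bounds the complement of f(ℂ) to at most one point.
For every w ∈ ℂ, the equation p(z) − w = 0 is a nonconstant polynomial in z and hence has at least one root by the fundamental theorem of algebra. So p is surjective onto ℂ, omitting no value.

Omitted value: no value.


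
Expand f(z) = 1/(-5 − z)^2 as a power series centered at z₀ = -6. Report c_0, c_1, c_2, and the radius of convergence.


Let w = z − z₀, so z = z₀ + w.
Then -5 − z = -5 − (z₀ + w) = (-5 − z₀) − w = 1 − w.
f(z) = 1/(1 − w)^2 = (1/(1)^2) · (1 − w/(1))^{−2}.
By the binomial series (1−u)^{−2} = Σ_{n≥0} C(n+1, 1) u^n for |u|<1, with u = w/(1):
  c_n = C(n+1, 1) / (1)^(n+2).
  c_0 = 1/(1)^2 = 1.
  c_1 = 2/(1)^3 = 2.
  c_2 = 3/(1)^4 = 3.
The series is valid for |w/d| < 1, i.e. |z − z₀| < |d|.
Radius of convergence: R = |-5 − z₀| = |1| = 1 (distance from z₀ to the singularity z = -5).

c_0 = 1, c_1 = 2, c_2 = 3; R = 1.


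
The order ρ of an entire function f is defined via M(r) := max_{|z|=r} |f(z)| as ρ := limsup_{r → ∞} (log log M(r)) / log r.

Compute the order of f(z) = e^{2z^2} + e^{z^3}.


Each summand is entire of order 2 and 3 respectively (as in the single-exponential case). The order of a sum is at most the max of the orders, so ρ ≤ 3. For the lower bound: on |z|=r choose arg z so that 1z^3 is real positive; then |e^{1z^3}| = e^{1r^3} while |e^{2z^2}| ≤ e^{2r^2} = o(e^{1r^3}). So |f| ≥ e^{1r^3}(1 − o(1)) and ρ ≥ 3. Hence ρ = max(2, 3) = 3.
Therefore ρ = 3.

Order ρ = 3.


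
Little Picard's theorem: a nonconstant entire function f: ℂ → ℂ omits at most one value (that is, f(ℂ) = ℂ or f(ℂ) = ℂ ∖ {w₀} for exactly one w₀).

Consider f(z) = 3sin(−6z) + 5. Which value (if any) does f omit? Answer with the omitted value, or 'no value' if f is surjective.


Little Picard bounds the complement of f(ℂ) to at most one point.
sin is entire and surjective onto ℂ: for every w ∈ ℂ, sin(ζ) = w has a solution ζ ∈ ℂ (e.g., via the complex inverse arcsin). With ζ = −6z this gives z = ζ/(-6). Then 3·sin(−6z) takes every value in 3·ℂ = ℂ, and adding 5 is a bijection of ℂ. So f is surjective and omits no value. (Note: only on the real line is sin bounded by [−1, 1].)

Omitted value: no value.


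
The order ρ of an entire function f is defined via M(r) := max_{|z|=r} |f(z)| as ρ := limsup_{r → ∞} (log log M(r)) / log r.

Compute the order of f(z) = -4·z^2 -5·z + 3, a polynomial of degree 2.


|f(z)| ≤ Σ|c_k|·r^k = O(r^2) as r → ∞. Polynomial growth is O(e^{r^ε}) for every ε > 0 (since r^2/e^{r^ε} → 0), so ρ ≤ ε for all ε > 0, i.e. ρ = 0. Every nonconstant polynomial has order 0.
Therefore ρ = 0.

Order ρ = 0.


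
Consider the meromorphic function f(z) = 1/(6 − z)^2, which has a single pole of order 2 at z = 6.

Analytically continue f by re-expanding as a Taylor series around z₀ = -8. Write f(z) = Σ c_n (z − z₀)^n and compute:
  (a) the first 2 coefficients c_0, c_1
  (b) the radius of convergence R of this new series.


Let w = z − z₀, so z = z₀ + w.
Then 6 − z = 6 − (z₀ + w) = (6 − z₀) − w = 14 − w.
f(z) = 1/(14 − w)^2 = (1/(14)^2) · (1 − w/(14))^{−2}.
By the binomial series (1−u)^{−2} = Σ_{n≥0} C(n+1, 1) u^n for |u|<1, with u = w/(14):
  c_n = C(n+1, 1) / (14)^(n+2).
  c_0 = 1/(14)^2 = 1/196.
  c_1 = 2/(14)^3 = 1/1372.
The series is valid for |w/d| < 1, i.e. |z − z₀| < |d|.
Radius of convergence: R = |6 − z₀| = |14| = 14 (distance from z₀ to the singularity z = 6).

c_0 = 1/196, c_1 = 1/1372; R = 14.


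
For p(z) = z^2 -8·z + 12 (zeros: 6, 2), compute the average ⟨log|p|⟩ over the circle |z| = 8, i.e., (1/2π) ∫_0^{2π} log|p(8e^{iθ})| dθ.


Zeros: 2, 6; r = 8.
Inside |z| < r: 2, 6. Outside (|z| ≥ r): ∅.
p(0) = 12, so log|p(0)| = log(12) = 2.4849.
Apply Jensen: I(r) = log|p(0)| + Σ_k log(r/|z_k|), summed over zeros inside |z| < r.
  log(r/|z_k|) for z_k = 6: log(8/6) = 0.2877
  log(r/|z_k|) for z_k = 2: log(8/2) = 1.3863
Sum over inside zeros: 1.6740.
I(r) = log|p(0)| + (inside sum) = 2.4849 + 1.6740 = 4.1589.
Closed form (all zeros inside, monic): I(r) = n·log(r) = 2·log(8) = 4.1589. ✓

I(r) ≈ 4.1589.


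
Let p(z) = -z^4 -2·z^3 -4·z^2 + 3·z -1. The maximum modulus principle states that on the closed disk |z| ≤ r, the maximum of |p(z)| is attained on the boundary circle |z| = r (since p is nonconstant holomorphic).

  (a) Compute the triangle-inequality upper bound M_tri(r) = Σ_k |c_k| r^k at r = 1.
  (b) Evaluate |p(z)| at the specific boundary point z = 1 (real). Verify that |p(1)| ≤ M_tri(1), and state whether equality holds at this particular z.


Coefficients: c_0 = -1, c_1 = 3, c_2 = -4, c_3 = -2, c_4 = -1. Radius r = 1.
Part (a). Triangle bound: M_tri(r) = Σ_k |c_k| r^k
  = |-1|·1^0 + |3|·1^1 + |-4|·1^2 + |-2|·1^3 + |-1|·1^4
  = 1 + 3 + 4 + 2 + 1 = 11.
This bounds M(r) := max_{|z|=r} |p(z)| from above; equality holds iff all terms c_k z^k can be made to align in phase at a single z on |z|=r.
Part (b). At z = 1 (real, on the circle |z| = r):
  p(1) = (-1)·1^0 + (3)·1^1 + (-4)·1^2 + (-2)·1^3 + (-1)·1^4 = -5.
  |p(1)| = 5.
Check: |p(1)| = 5 ≤ 11 = M_tri(1). ✓ Equality does not hold at z = 1 (the coefficients have mixed signs, so the terms do not all align in phase there).

M_tri(1) = 11; |p(1)| = 5; equality at z=1: no.


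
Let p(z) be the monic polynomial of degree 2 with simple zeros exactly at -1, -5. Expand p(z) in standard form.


The polynomial is p(z) = ∏_{α ∈ S} (z − α), where S = {-1, -5}.
Expanding the product yields: p(z) = z^2 + 6·z + 5.
The resulting polynomial has degree 2 and real coefficients as required.

p(z) = z^2 + 6·z + 5.


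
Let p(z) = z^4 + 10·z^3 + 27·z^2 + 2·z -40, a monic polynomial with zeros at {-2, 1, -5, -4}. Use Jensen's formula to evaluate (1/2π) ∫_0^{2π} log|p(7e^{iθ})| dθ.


Zeros: -5, -4, -2, 1; r = 7.
Inside |z| < r: -5, -4, -2, 1. Outside (|z| ≥ r): ∅.
p(0) = -40, so log|p(0)| = log(40) = 3.6889.
Apply Jensen: I(r) = log|p(0)| + Σ_k log(r/|z_k|), summed over zeros inside |z| < r.
  log(r/|z_k|) for z_k = -2: log(7/2) = 1.2528
  log(r/|z_k|) for z_k = 1: log(7/1) = 1.9459
  log(r/|z_k|) for z_k = -5: log(7/5) = 0.3365
  log(r/|z_k|) for z_k = -4: log(7/4) = 0.5596
Sum over inside zeros: 4.0948.
I(r) = log|p(0)| + (inside sum) = 3.6889 + 4.0948 = 7.7836.
Closed form (all zeros inside, monic): I(r) = n·log(r) = 4·log(7) = 7.7836. ✓

I(r) ≈ 7.7836.


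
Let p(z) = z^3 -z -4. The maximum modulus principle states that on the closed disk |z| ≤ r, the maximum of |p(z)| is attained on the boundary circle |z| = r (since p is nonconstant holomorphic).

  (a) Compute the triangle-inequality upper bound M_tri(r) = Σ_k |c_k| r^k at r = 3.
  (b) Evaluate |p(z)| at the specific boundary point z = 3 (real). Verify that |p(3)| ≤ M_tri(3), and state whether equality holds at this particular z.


Coefficients: c_0 = -4, c_1 = -1, c_2 = 0, c_3 = 1. Radius r = 3.
Part (a). Triangle bound: M_tri(r) = Σ_k |c_k| r^k
  = |-4|·3^0 + |-1|·3^1 + |0|·3^2 + |1|·3^3
  = 4 + 3 + 0 + 27 = 34.
This bounds M(r) := max_{|z|=r} |p(z)| from above; equality holds iff all terms c_k z^k can be made to align in phase at a single z on |z|=r.
Part (b). At z = 3 (real, on the circle |z| = r):
  p(3) = (-4)·3^0 + (-1)·3^1 + (0)·3^2 + (1)·3^3 = 20.
  |p(3)| = 20.
Check: |p(3)| = 20 ≤ 34 = M_tri(3). ✓ Equality does not hold at z = 3 (the coefficients have mixed signs, so the terms do not all align in phase there).

M_tri(3) = 34; |p(3)| = 20; equality at z=3: no.


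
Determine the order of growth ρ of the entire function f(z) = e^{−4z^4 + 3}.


|e^{−4z^4 + 3}| = e^{Re(-4·z^4) + 3} ≤ e^{4|z|^4 + 3} = e^{4r^4 + 3} on |z| = r, so ρ ≤ 4. Choosing z on |z|=r so that -4·z^4 is real positive (always possible by picking arg z appropriately) gives |f(z)| = e^{4r^4 + 3}, matching the bound. The additive constant 3 does not affect log log M(r) ~ 4·log r. Hence ρ = 4.
Therefore ρ = 4.

Order ρ = 4.


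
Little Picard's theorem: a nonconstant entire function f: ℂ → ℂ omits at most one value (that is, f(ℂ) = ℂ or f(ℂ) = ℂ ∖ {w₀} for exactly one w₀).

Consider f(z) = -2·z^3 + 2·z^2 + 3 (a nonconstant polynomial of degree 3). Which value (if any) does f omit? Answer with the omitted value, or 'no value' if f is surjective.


Little Picard bounds the complement of f(ℂ) to at most one point.
For every w ∈ ℂ, the equation p(z) − w = 0 is a nonconstant polynomial in z and hence has at least one root by the fundamental theorem of algebra. So p is surjective onto ℂ, omitting no value.

Omitted value: no value.


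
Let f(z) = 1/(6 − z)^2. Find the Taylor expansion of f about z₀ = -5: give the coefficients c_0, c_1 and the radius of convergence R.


Let w = z − z₀, so z = z₀ + w.
Then 6 − z = 6 − (z₀ + w) = (6 − z₀) − w = 11 − w.
f(z) = 1/(11 − w)^2 = (1/(11)^2) · (1 − w/(11))^{−2}.
By the binomial series (1−u)^{−2} = Σ_{n≥0} C(n+1, 1) u^n for |u|<1, with u = w/(11):
  c_n = C(n+1, 1) / (11)^(n+2).
  c_0 = 1/(11)^2 = 1/121.
  c_1 = 2/(11)^3 = 2/1331.
The series is valid for |w/d| < 1, i.e. |z − z₀| < |d|.
Radius of convergence: R = |6 − z₀| = |11| = 11 (distance from z₀ to the singularity z = 6).

c_0 = 1/121, c_1 = 2/1331; R = 11.


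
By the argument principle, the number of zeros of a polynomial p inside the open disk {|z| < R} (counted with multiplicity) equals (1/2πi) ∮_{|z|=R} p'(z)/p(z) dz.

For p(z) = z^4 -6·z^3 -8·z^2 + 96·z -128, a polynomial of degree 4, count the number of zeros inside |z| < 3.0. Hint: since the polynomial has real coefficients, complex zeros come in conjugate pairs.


The zeros of p are: 4, 2, 4, -4.
Their magnitudes are: 4, 2, 4, 4.
Zeros with |z| < R = 3.0: 2.
Count = 1.
By the argument principle, (1/2πi) ∮_{|z|=R} p'(z)/p(z) dz equals exactly this count.

Number of zeros inside |z| < 3.0: 1.


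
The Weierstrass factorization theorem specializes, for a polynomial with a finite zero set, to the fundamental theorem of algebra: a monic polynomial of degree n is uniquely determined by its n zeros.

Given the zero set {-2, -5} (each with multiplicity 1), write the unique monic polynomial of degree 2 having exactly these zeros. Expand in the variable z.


The polynomial is p(z) = ∏_{α ∈ S} (z − α), where S = {-2, -5}.
Expanding the product yields: p(z) = z^2 + 7·z + 10.
The resulting polynomial has degree 2 and real coefficients as required.

p(z) = z^2 + 7·z + 10.


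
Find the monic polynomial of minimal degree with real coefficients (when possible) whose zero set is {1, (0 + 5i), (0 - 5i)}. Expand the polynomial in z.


The polynomial is p(z) = ∏_{α ∈ S} (z − α), where S = {1, (0 + 5i), (0 - 5i)}.
Expanding the product yields: p(z) = z^3 -z^2 + 25·z -25.
Note conjugate pairs combine to real quadratics: (z − (0+5i))(z − (0−5i)) = z² + 25.
The resulting polynomial has degree 3 and real coefficients as required.

p(z) = z^3 -z^2 + 25·z -25.


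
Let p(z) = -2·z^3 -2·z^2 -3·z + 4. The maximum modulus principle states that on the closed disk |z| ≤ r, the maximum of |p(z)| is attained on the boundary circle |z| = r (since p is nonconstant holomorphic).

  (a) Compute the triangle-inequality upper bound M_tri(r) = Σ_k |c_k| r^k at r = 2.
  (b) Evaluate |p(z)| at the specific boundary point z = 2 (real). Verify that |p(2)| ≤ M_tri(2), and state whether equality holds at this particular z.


Coefficients: c_0 = 4, c_1 = -3, c_2 = -2, c_3 = -2. Radius r = 2.
Part (a). Triangle bound: M_tri(r) = Σ_k |c_k| r^k
  = |4|·2^0 + |-3|·2^1 + |-2|·2^2 + |-2|·2^3
  = 4 + 6 + 8 + 16 = 34.
This bounds M(r) := max_{|z|=r} |p(z)| from above; equality holds iff all terms c_k z^k can be made to align in phase at a single z on |z|=r.
Part (b). At z = 2 (real, on the circle |z| = r):
  p(2) = (4)·2^0 + (-3)·2^1 + (-2)·2^2 + (-2)·2^3 = -26.
  |p(2)| = 26.
Check: |p(2)| = 26 ≤ 34 = M_tri(2). ✓ Equality does not hold at z = 2 (the coefficients have mixed signs, so the terms do not all align in phase there).

M_tri(2) = 34; |p(2)| = 26; equality at z=2: no.


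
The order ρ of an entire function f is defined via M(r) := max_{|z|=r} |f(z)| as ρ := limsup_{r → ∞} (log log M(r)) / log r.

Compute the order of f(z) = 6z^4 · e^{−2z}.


M(r) = max_{|z|=r} |6|·|z|^4·|e^{−2z}| = 6·r^4 · e^{2r^1} (the factors attain their maxima compatibly on |z|=r). Then log M(r) = log 6 + 4·log r + 2r^1, dominated by the last term, so log log M(r) ~ 1·log r. The polynomial factor 6z^4 contributes only a log r term and does not affect the order. ρ = 1.
Therefore ρ = 1.

Order ρ = 1.


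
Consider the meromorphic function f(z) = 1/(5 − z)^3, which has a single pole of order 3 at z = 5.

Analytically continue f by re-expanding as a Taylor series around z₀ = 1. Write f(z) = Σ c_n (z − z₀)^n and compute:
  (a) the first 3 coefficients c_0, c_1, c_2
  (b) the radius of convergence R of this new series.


Let w = z − z₀, so z = z₀ + w.
Then 5 − z = 5 − (z₀ + w) = (5 − z₀) − w = 4 − w.
f(z) = 1/(4 − w)^3 = (1/(4)^3) · (1 − w/(4))^{−3}.
By the binomial series (1−u)^{−3} = Σ_{n≥0} C(n+2, 2) u^n for |u|<1, with u = w/(4):
  c_n = C(n+2, 2) / (4)^(n+3).
  c_0 = 1/(4)^3 = 1/64.
  c_1 = 3/(4)^4 = 3/256.
  c_2 = 6/(4)^5 = 3/512.
The series is valid for |w/d| < 1, i.e. |z − z₀| < |d|.
Radius of convergence: R = |5 − z₀| = |4| = 4 (distance from z₀ to the singularity z = 5).

c_0 = 1/64, c_1 = 3/256, c_2 = 3/512; R = 4.


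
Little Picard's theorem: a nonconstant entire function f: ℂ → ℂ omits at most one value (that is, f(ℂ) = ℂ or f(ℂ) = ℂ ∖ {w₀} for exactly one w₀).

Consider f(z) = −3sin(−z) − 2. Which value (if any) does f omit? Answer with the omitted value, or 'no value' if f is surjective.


Little Picard bounds the complement of f(ℂ) to at most one point.
sin is entire and surjective onto ℂ: for every w ∈ ℂ, sin(ζ) = w has a solution ζ ∈ ℂ (e.g., via the complex inverse arcsin). With ζ = −z this gives z = ζ/(-1). Then -3·sin(−z) takes every value in -3·ℂ = ℂ, and adding -2 is a bijection of ℂ. So f is surjective and omits no value. (Note: only on the real line is sin bounded by [−1, 1].)

Omitted value: no value.


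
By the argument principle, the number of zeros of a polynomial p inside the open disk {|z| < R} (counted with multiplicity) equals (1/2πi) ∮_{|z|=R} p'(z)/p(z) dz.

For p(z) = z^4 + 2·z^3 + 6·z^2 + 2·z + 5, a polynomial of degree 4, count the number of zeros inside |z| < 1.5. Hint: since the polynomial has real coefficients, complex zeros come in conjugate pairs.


The zeros of p are: (-1 + 2i), (-1 - 2i), (0 + 1i), (0 - 1i).
Their magnitudes are: 2.236, 2.236, 1, 1.
Zeros with |z| < R = 1.5: (0 + 1i), (0 - 1i).
Count = 2.
By the argument principle, (1/2πi) ∮_{|z|=R} p'(z)/p(z) dz equals exactly this count.

Number of zeros inside |z| < 1.5: 2.


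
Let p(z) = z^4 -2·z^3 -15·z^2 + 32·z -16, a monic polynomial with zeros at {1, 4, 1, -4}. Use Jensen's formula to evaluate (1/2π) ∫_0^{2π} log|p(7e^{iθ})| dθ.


Zeros: -4, 1, 1, 4; r = 7.
Inside |z| < r: -4, 1, 1, 4. Outside (|z| ≥ r): ∅.
p(0) = -16, so log|p(0)| = log(16) = 2.7726.
Apply Jensen: I(r) = log|p(0)| + Σ_k log(r/|z_k|), summed over zeros inside |z| < r.
  log(r/|z_k|) for z_k = 1: log(7/1) = 1.9459
  log(r/|z_k|) for z_k = 4: log(7/4) = 0.5596
  log(r/|z_k|) for z_k = 1: log(7/1) = 1.9459
  log(r/|z_k|) for z_k = -4: log(7/4) = 0.5596
Sum over inside zeros: 5.0111.
I(r) = log|p(0)| + (inside sum) = 2.7726 + 5.0111 = 7.7836.
Closed form (all zeros inside, monic): I(r) = n·log(r) = 4·log(7) = 7.7836. ✓

I(r) ≈ 7.7836.


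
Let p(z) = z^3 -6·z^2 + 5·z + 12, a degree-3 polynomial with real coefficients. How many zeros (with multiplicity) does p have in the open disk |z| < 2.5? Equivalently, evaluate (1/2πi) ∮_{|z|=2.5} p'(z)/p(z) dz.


The zeros of p are: -1, 4, 3.
Their magnitudes are: 1, 4, 3.
Zeros with |z| < R = 2.5: -1.
Count = 1.
By the argument principle, (1/2πi) ∮_{|z|=R} p'(z)/p(z) dz equals exactly this count.

Number of zeros inside |z| < 2.5: 1.


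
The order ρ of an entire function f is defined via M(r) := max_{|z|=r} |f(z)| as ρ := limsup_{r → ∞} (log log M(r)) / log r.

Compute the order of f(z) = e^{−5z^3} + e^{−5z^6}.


Each summand is entire of order 3 and 6 respectively (as in the single-exponential case). The order of a sum is at most the max of the orders, so ρ ≤ 6. For the lower bound: on |z|=r choose arg z so that -5z^6 is real positive; then |e^{-5z^6}| = e^{5r^6} while |e^{-5z^3}| ≤ e^{5r^3} = o(e^{5r^6}). So |f| ≥ e^{5r^6}(1 − o(1)) and ρ ≥ 6. Hence ρ = max(3, 6) = 6.
Therefore ρ = 6.

Order ρ = 6.


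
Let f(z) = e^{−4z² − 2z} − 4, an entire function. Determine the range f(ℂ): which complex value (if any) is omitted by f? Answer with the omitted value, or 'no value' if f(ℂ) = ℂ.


Little Picard bounds the complement of f(ℂ) to at most one point.
The exponent g(z) = −4z² − 2z is a nonconstant polynomial, hence surjective onto ℂ. So e^{g(z)} takes every value in {e^w : w ∈ ℂ} = ℂ ∖ {0}. Adding -4 shifts the range to ℂ ∖ {-4}. f omits exactly -4.

Omitted value: -4.


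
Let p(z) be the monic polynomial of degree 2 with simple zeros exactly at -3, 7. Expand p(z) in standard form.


The polynomial is p(z) = ∏_{α ∈ S} (z − α), where S = {-3, 7}.
Expanding the product yields: p(z) = z^2 -4·z -21.
The resulting polynomial has degree 2 and real coefficients as required.

p(z) = z^2 -4·z -21.
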